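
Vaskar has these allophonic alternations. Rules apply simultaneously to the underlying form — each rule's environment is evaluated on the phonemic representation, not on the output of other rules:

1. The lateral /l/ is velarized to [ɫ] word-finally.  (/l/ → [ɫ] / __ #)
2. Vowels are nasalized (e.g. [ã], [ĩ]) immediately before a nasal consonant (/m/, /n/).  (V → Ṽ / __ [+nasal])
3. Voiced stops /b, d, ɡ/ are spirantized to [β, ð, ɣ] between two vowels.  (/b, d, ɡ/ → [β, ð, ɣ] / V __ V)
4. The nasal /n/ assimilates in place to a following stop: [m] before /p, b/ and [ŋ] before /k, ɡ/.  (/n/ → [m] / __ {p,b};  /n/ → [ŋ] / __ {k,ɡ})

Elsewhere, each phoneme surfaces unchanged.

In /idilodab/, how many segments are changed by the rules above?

Segments that undergo a rule: /d/ → [ð] (rule 3); /d/ → [ð] (rule 3).
All other segments surface unchanged.

2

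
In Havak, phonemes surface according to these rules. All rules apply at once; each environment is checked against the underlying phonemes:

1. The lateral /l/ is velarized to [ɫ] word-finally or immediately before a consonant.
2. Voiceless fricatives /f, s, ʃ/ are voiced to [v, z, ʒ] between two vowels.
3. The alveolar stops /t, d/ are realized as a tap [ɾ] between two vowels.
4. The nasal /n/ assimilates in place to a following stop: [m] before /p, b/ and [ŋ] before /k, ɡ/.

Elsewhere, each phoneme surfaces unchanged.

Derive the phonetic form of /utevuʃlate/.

/u/ (word-initial): no rule targets it → [u].
/t/ (between /u/ and /e/) occurs between two vowels → [ɾ] by rule 3.
/e/ (between /t/ and /v/) is unaffected → [e].
/v/ — not in any rule's target class → [v].
/u/ (between /v/ and /ʃ/) is unaffected → [u].
/ʃ/ (between /u/ and /l/) is in the target of rule 2 but the environment (between two vowels) is not met → [ʃ].
/l/ (between /ʃ/ and /a/) fails the environment for rule 1, so it stays [l].
/a/ (between /l/ and /t/) is unaffected → [a].
/t/ — between /a/ and /e/, between two vowels — surfaces as [ɾ] (rule 3).
/e/ (word-final) is unaffected → [e].

[uɾevuʃlaɾe]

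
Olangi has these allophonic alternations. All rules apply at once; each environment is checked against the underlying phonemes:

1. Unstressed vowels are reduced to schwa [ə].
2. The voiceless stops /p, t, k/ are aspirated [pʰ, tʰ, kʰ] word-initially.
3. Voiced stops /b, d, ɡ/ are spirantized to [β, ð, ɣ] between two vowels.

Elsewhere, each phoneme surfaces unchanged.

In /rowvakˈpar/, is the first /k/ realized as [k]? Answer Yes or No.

Yes

/k/ (between /a/ and /p/) fails the environment for rule 2, so it stays [k].
The actual realization is [k], which matches [k].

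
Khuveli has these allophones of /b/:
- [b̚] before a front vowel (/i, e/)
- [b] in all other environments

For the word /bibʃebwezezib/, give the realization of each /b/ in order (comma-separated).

Occurrence 1 (position 1): before a front vowel (/i, e/) → [b̚].
Occurrence 2 (position 3): no conditioning environment matches → elsewhere allophone [b].
Occurrence 3 (position 6): no conditioning environment matches → elsewhere allophone [b].
Occurrence 4 (position 13): no conditioning environment matches → elsewhere allophone [b].

[b̚], [b], [b], [b]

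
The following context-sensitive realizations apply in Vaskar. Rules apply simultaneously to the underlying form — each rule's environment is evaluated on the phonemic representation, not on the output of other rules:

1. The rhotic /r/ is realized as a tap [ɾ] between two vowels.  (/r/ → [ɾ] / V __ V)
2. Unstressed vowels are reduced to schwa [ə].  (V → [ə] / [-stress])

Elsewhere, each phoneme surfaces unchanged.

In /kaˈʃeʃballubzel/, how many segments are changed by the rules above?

Segments that undergo a rule: /a/ → [ə] (rule 2); /a/ → [ə] (rule 2); /u/ → [ə] (rule 2); /e/ → [ə] (rule 2).
All other segments surface unchanged.

4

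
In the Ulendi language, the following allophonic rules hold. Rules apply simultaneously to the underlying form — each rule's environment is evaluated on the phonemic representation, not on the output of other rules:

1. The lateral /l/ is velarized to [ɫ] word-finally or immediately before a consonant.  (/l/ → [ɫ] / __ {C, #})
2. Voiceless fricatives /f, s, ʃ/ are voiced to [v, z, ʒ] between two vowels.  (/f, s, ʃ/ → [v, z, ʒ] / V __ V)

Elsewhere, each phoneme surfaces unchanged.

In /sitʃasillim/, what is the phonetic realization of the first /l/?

/l/ (between /i/ and /l/) occurs word-finally or immediately before a consonant → [ɫ] by rule 1.

[ɫ]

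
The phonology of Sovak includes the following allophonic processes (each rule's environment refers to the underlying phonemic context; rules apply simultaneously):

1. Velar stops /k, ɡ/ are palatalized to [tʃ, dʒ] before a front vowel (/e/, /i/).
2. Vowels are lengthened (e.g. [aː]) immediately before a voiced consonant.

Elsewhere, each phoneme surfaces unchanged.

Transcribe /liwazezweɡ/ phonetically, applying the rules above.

/l/ — not in any rule's target class → [l].
/i/ — between /l/ and /w/, before a voiced consonant — surfaces as [iː] (rule 2).
/w/ — not in any rule's target class → [w].
/a/ — between /w/ and /z/, before a voiced consonant — surfaces as [aː] (rule 2).
/z/ stays [z].
/e/ meets the environment for rule 2 (before a voiced consonant) → [eː].
/z/ stays [z].
/w/ (between /z/ and /e/) is unaffected → [w].
/e/ meets the environment for rule 2 (before a voiced consonant) → [eː].
/ɡ/ (word-final) is in the target of rule 1 but the environment (before a front vowel) is not met → [ɡ].

[liːwaːzeːzweːɡ]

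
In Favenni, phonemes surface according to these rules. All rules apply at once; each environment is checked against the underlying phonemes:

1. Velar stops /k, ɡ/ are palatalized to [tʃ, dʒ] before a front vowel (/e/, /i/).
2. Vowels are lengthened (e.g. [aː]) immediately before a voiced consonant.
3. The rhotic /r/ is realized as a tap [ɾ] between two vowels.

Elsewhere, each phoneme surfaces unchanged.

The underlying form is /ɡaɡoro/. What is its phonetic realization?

/ɡ/ (word-initial) fails the environment for rule 1, so it stays [ɡ].
/a/ — between /ɡ/ and /ɡ/, before a voiced consonant — surfaces as [aː] (rule 2).
/ɡ/ (between /a/ and /o/): rule 1 targets it, but not before a front vowel → unchanged [ɡ].
/o/ (between /ɡ/ and /r/) occurs before a voiced consonant → [oː] by rule 2.
Rule 3 applies to /r/ (between /o/ and /o/: between two vowels) → [ɾ].
/o/ (word-final) is in the target of rule 2 but the environment (before a voiced consonant) is not met → [o].

[ɡaːɡoːɾo]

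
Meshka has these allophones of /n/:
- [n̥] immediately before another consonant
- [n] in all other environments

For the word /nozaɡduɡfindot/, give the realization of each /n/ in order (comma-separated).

[n], [n̥]

Occurrence 1 (position 1): no conditioning environment matches → elsewhere allophone [n].
Occurrence 2 (position 11): immediately before another consonant → [n̥].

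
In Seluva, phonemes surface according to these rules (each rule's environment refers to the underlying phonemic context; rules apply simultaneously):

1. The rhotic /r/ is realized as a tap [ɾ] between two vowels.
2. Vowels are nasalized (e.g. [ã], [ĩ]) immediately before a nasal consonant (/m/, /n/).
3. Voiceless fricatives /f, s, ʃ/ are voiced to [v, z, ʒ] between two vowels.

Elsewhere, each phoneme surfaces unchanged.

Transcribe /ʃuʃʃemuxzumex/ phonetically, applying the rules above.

/ʃ/ (word-initial) is in the target of rule 3 but the environment (between two vowels) is not met → [ʃ].
/u/ — between /ʃ/ and /ʃ/; rule 2 does not apply here → [u].
/ʃ/ (between /u/ and /ʃ/) is in the target of rule 3 but the environment (between two vowels) is not met → [ʃ].
/ʃ/ (between /ʃ/ and /e/): rule 3 targets it, but not between two vowels → unchanged [ʃ].
/e/ (between /ʃ/ and /m/): before a nasal consonant, so rule 2 applies → [ẽ].
/m/ — not in any rule's target class → [m].
/u/ (between /m/ and /x/): rule 2 targets it, but not before a nasal consonant → unchanged [u].
/x/ stays [x].
/z/ — not in any rule's target class → [z].
/u/ (between /z/ and /m/) occurs before a nasal consonant → [ũ] by rule 2.
/m/ — not in any rule's target class → [m].
/e/ (between /m/ and /x/) is in the target of rule 2 but the environment (before a nasal consonant) is not met → [e].
/x/ (word-final): no rule targets it → [x].

[ʃuʃʃẽmuxzũmex]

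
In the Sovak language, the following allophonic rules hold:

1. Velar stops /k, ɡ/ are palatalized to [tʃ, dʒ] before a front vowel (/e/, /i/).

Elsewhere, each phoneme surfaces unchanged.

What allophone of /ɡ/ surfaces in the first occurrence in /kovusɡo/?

[ɡ]

/ɡ/ (between /s/ and /o/): rule 1 targets it, but not before a front vowel → unchanged [ɡ].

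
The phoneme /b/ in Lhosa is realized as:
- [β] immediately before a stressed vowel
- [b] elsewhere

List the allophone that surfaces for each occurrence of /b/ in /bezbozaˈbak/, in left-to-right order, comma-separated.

Occurrence 1 (position 1): no conditioning environment matches → elsewhere allophone [b].
Occurrence 2 (position 4): no conditioning environment matches → elsewhere allophone [b].
Occurrence 3 (position 8): immediately before a stressed vowel → [β].

[b], [b], [β]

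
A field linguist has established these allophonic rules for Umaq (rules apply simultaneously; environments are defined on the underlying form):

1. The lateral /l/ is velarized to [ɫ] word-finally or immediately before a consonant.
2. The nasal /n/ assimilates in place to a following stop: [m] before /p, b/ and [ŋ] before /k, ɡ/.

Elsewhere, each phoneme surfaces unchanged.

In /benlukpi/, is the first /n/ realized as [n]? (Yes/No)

/n/ — between /e/ and /l/; rule 2 does not apply here → [n].
The actual realization is [n], which matches [n].

Yes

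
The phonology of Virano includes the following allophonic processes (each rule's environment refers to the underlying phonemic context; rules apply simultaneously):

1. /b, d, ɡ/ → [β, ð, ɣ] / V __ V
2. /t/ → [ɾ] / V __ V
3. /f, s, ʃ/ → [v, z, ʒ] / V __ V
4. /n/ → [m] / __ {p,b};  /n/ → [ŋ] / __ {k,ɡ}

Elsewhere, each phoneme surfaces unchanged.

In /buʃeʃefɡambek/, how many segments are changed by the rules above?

2

Segments that undergo a rule: /ʃ/ → [ʒ] (rule 3); /ʃ/ → [ʒ] (rule 3).
All other segments surface unchanged.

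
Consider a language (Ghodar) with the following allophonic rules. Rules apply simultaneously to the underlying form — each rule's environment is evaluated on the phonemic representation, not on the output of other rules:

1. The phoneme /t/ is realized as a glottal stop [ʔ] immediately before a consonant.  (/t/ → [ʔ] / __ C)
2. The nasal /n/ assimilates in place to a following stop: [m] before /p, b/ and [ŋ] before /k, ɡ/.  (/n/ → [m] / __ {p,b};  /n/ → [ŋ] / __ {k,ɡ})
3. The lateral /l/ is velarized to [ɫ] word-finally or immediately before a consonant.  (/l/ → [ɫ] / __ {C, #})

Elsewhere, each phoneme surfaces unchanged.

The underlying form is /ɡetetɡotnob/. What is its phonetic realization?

[ɡeteʔɡoʔnob]

/ɡ/ (word-initial): no rule targets it → [ɡ].
/e/ (between /ɡ/ and /t/) is unaffected → [e].
/t/ (between /e/ and /e/) fails the environment for rule 1, so it stays [t].
/e/ (between /t/ and /t/) is unaffected → [e].
/t/ — between /e/ and /ɡ/, immediately before a consonant — surfaces as [ʔ] (rule 1).
/ɡ/ (between /t/ and /o/): no rule targets it → [ɡ].
/o/ — not in any rule's target class → [o].
/t/ — between /o/ and /n/, immediately before a consonant — surfaces as [ʔ] (rule 1).
/n/ (between /t/ and /o/): rule 2 targets it, but not before a labial or velar stop → unchanged [n].
/o/ stays [o].
/b/ stays [b].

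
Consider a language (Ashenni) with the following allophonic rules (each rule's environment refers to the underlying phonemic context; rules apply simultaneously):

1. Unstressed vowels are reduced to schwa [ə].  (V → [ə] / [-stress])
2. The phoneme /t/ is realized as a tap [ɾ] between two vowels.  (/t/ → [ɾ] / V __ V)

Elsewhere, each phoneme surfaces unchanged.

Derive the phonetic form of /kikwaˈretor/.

[kəkwəˈreɾər]

/k/ — not in any rule's target class → [k].
/i/ (between /k/ and /k/) occurs in an unstressed syllable → [ə] by rule 1.
/k/ (between /i/ and /w/) is unaffected → [k].
/w/ stays [w].
/a/ meets the environment for rule 1 (in an unstressed syllable) → [ə].
/r/ — not in any rule's target class → [r].
/e/ (between /r/ and /t/) is in the target of rule 1 but the environment (in an unstressed syllable) is not met → [e].
/t/ — between /e/ and /o/, between two vowels — surfaces as [ɾ] (rule 2).
/o/ meets the environment for rule 1 (in an unstressed syllable) → [ə].
/r/ (word-final): no rule targets it → [r].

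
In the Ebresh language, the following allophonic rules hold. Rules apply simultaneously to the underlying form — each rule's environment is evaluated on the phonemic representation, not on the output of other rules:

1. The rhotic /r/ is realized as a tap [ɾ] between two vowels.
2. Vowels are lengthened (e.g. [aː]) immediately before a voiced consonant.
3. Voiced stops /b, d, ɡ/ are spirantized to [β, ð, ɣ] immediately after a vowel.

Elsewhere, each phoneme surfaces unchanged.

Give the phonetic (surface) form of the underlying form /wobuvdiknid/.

/w/ (word-initial) is unaffected → [w].
/o/ (between /w/ and /b/) occurs before a voiced consonant → [oː] by rule 2.
/b/ — between /o/ and /u/, immediately after a vowel — surfaces as [β] (rule 3).
/u/ meets the environment for rule 2 (before a voiced consonant) → [uː].
/v/ — not in any rule's target class → [v].
/d/ — between /v/ and /i/; rule 3 does not apply here → [d].
/i/ (between /d/ and /k/) fails the environment for rule 2, so it stays [i].
/k/ — not in any rule's target class → [k].
/n/ (between /k/ and /i/) is unaffected → [n].
/i/ — between /n/ and /d/, before a voiced consonant — surfaces as [iː] (rule 2).
/d/ meets the environment for rule 3 (immediately after a vowel) → [ð].

[woːβuːvdikniːð]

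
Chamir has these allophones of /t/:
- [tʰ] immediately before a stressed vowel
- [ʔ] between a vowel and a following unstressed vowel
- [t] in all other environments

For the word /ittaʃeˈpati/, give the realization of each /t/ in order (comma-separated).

[t], [t], [ʔ]

Occurrence 1 (position 2): no conditioning environment matches → elsewhere allophone [t].
Occurrence 2 (position 3): no conditioning environment matches → elsewhere allophone [t].
Occurrence 3 (position 9): between a vowel and a following unstressed vowel → [ʔ].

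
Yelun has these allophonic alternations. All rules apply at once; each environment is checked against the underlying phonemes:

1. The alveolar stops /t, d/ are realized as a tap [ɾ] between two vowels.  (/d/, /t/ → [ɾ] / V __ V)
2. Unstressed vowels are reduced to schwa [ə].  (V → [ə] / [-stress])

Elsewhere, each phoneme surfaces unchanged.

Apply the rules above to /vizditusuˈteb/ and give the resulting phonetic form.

/v/ (word-initial): no rule targets it → [v].
/i/ (between /v/ and /z/) occurs in an unstressed syllable → [ə] by rule 2.
/z/ stays [z].
/d/ (between /z/ and /i/): rule 1 targets it, but not between two vowels → unchanged [d].
/i/ (between /d/ and /t/) occurs in an unstressed syllable → [ə] by rule 2.
/t/ — between /i/ and /u/, between two vowels — surfaces as [ɾ] (rule 1).
Rule 2 applies to /u/ (between /t/ and /s/: in an unstressed syllable) → [ə].
/s/ stays [s].
/u/ (between /s/ and /t/): in an unstressed syllable, so rule 2 applies → [ə].
/t/ meets the environment for rule 1 (between two vowels) → [ɾ].
/e/ (between /t/ and /b/) fails the environment for rule 2, so it stays [e].
/b/ (word-final): no rule targets it → [b].

[vəzdəɾəsəˈɾeb]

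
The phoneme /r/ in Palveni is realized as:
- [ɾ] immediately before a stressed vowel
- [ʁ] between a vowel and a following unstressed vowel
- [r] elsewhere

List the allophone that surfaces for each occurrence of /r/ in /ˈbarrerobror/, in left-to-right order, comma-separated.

Occurrence 1 (position 3): no conditioning environment matches → elsewhere allophone [r].
Occurrence 2 (position 4): no conditioning environment matches → elsewhere allophone [r].
Occurrence 3 (position 6): between a vowel and a following unstressed vowel → [ʁ].
Occurrence 4 (position 9): no conditioning environment matches → elsewhere allophone [r].
Occurrence 5 (position 11): no conditioning environment matches → elsewhere allophone [r].

[r], [r], [ʁ], [r], [r]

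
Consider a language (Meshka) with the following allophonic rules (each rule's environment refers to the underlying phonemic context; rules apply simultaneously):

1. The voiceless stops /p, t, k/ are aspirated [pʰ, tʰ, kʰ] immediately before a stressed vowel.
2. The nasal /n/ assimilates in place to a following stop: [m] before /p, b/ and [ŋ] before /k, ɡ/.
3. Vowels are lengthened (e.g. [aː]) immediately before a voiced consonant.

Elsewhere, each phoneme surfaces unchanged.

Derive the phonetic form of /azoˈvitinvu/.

[aːzoːˈvitiːnvu]

/a/ (word-initial): before a voiced consonant, so rule 3 applies → [aː].
/z/ (between /a/ and /o/): no rule targets it → [z].
/o/ (between /z/ and /v/) occurs before a voiced consonant → [oː] by rule 3.
/v/ — not in any rule's target class → [v].
/i/ (between /v/ and /t/) is in the target of rule 3 but the environment (before a voiced consonant) is not met → [i].
/t/ (between /i/ and /i/) is in the target of rule 1 but the environment (immediately before a stressed vowel) is not met → [t].
/i/ (between /t/ and /n/) occurs before a voiced consonant → [iː] by rule 3.
/n/ — between /i/ and /v/; rule 2 does not apply here → [n].
/v/ stays [v].
/u/ — word-final; rule 3 does not apply here → [u].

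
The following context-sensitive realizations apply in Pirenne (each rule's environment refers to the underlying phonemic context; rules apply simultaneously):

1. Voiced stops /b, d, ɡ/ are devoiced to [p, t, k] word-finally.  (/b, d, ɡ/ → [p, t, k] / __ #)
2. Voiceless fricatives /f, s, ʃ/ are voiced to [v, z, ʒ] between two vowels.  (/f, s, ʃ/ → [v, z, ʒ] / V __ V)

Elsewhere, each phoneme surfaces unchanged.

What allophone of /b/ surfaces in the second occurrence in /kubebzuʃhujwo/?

/b/ — between /e/ and /z/; rule 1 does not apply here → [b].

[b]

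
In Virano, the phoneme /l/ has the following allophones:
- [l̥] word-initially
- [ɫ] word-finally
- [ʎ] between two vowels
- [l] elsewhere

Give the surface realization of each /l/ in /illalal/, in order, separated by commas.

Occurrence 1 (position 2): no conditioning environment matches → elsewhere allophone [l].
Occurrence 2 (position 3): no conditioning environment matches → elsewhere allophone [l].
Occurrence 3 (position 5): between two vowels → [ʎ].
Occurrence 4 (position 7): word-finally → [ɫ].

[l], [l], [ʎ], [ɫ]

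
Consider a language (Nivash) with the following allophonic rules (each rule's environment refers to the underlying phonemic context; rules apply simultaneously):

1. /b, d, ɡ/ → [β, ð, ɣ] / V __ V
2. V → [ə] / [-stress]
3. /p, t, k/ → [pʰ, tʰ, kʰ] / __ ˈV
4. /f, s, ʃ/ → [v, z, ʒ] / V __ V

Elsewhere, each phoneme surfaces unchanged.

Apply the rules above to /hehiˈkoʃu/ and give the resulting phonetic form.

[həhəˈkʰoʒə]

/h/ — not in any rule's target class → [h].
Rule 2 applies to /e/ (between /h/ and /h/: in an unstressed syllable) → [ə].
/h/ — not in any rule's target class → [h].
Rule 2 applies to /i/ (between /h/ and /k/: in an unstressed syllable) → [ə].
/k/ meets the environment for rule 3 (immediately before a stressed vowel) → [kʰ].
/o/ (between /k/ and /ʃ/): rule 2 targets it, but not in an unstressed syllable → unchanged [o].
Rule 4 applies to /ʃ/ (between /o/ and /u/: between two vowels) → [ʒ].
/u/ — word-final, in an unstressed syllable — surfaces as [ə] (rule 2).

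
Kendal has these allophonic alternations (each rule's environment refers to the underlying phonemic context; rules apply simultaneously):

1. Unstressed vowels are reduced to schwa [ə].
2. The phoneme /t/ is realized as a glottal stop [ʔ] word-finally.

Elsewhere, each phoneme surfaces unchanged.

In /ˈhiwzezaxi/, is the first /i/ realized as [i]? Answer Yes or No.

Yes

/i/ — between /h/ and /w/; rule 1 does not apply here → [i].
The actual realization is [i], which matches [i].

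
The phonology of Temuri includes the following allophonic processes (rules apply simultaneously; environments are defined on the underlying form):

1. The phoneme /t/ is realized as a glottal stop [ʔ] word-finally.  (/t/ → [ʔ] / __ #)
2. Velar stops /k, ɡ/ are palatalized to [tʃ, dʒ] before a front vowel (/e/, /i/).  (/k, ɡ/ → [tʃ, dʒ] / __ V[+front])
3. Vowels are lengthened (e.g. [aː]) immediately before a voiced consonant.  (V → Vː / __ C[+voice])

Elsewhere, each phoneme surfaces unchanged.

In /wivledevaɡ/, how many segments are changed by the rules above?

4

Segments that undergo a rule: /i/ → [iː] (rule 3); /e/ → [eː] (rule 3); /e/ → [eː] (rule 3); /a/ → [aː] (rule 3).
All other segments surface unchanged.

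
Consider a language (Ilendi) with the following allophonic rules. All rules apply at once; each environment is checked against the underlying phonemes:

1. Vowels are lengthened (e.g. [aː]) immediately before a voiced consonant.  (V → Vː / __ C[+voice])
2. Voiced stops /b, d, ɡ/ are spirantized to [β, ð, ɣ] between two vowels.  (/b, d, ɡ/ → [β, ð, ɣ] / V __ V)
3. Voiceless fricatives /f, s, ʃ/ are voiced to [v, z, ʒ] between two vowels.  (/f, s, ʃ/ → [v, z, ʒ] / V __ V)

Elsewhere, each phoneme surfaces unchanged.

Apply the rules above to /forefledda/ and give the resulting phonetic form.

/f/ (word-initial) fails the environment for rule 3, so it stays [f].
/o/ (between /f/ and /r/) occurs before a voiced consonant → [oː] by rule 1.
/r/ (between /o/ and /e/): no rule targets it → [r].
/e/ (between /r/ and /f/) fails the environment for rule 1, so it stays [e].
/f/ (between /e/ and /l/) fails the environment for rule 3, so it stays [f].
/l/ stays [l].
/e/ — between /l/ and /d/, before a voiced consonant — surfaces as [eː] (rule 1).
/d/ (between /e/ and /d/) fails the environment for rule 2, so it stays [d].
/d/ — between /d/ and /a/; rule 2 does not apply here → [d].
/a/ (word-final) fails the environment for rule 1, so it stays [a].

[foːrefleːdda]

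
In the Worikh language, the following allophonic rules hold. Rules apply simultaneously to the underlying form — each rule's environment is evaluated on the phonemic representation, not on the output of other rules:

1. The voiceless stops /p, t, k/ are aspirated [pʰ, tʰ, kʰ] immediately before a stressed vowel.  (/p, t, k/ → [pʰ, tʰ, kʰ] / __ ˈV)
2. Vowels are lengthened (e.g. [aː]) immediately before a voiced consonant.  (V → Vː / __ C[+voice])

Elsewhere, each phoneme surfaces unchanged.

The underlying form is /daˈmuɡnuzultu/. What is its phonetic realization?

[daːˈmuːɡnuːzuːltu]

/d/ — not in any rule's target class → [d].
Rule 2 applies to /a/ (between /d/ and /m/: before a voiced consonant) → [aː].
/m/ (between /a/ and /u/) is unaffected → [m].
/u/ meets the environment for rule 2 (before a voiced consonant) → [uː].
/ɡ/ (between /u/ and /n/): no rule targets it → [ɡ].
/n/ (between /ɡ/ and /u/): no rule targets it → [n].
/u/ meets the environment for rule 2 (before a voiced consonant) → [uː].
/z/ (between /u/ and /u/): no rule targets it → [z].
Rule 2 applies to /u/ (between /z/ and /l/: before a voiced consonant) → [uː].
/l/ stays [l].
/t/ (between /l/ and /u/) is in the target of rule 1 but the environment (immediately before a stressed vowel) is not met → [t].
/u/ — word-final; rule 2 does not apply here → [u].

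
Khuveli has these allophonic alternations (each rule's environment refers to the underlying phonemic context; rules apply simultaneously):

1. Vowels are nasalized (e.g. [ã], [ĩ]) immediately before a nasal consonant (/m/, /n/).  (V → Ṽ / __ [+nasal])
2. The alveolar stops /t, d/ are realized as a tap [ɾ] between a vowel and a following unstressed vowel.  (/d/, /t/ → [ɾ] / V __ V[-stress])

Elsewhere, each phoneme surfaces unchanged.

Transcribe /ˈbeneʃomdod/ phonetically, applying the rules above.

[ˈbẽneʃõmdod]

/e/ (between /b/ and /n/): before a nasal consonant, so rule 1 applies → [ẽ].
/e/ (between /n/ and /ʃ/) is in the target of rule 1 but the environment (before a nasal consonant) is not met → [e].
/o/ (between /ʃ/ and /m/): before a nasal consonant, so rule 1 applies → [õ].
/d/ (between /m/ and /o/) fails the environment for rule 2, so it stays [d].
/o/ (between /d/ and /d/) is in the target of rule 1 but the environment (before a nasal consonant) is not met → [o].
/d/ (word-final) fails the environment for rule 2, so it stays [d].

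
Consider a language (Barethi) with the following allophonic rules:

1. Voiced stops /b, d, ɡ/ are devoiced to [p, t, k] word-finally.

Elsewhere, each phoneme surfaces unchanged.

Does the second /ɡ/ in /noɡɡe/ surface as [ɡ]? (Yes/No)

/ɡ/ (between /ɡ/ and /e/) is in the target of rule 1 but the environment (word-finally) is not met → [ɡ].
The actual realization is [ɡ], which matches [ɡ].

Yes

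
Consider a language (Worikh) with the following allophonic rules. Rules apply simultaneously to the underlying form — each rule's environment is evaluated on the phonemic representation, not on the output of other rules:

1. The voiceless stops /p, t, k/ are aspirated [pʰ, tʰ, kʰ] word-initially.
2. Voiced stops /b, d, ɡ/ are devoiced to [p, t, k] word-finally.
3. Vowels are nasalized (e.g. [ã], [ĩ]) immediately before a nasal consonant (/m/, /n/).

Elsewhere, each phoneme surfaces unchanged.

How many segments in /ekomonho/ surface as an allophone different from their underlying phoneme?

Segments that undergo a rule: /o/ → [õ] (rule 3); /o/ → [õ] (rule 3).
All other segments surface unchanged.

2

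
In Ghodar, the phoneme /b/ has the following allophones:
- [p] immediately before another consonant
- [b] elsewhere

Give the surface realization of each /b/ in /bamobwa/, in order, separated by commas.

Occurrence 1 (position 1): no conditioning environment matches → elsewhere allophone [b].
Occurrence 2 (position 5): immediately before another consonant → [p].

[b], [p]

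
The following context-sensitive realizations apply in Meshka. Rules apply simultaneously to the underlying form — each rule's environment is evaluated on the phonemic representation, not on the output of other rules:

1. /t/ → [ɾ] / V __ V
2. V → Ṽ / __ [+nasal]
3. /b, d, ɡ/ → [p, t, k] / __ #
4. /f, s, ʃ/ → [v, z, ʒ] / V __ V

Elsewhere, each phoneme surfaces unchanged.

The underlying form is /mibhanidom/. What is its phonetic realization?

/m/ (word-initial) is unaffected → [m].
/i/ (between /m/ and /b/) fails the environment for rule 2, so it stays [i].
/b/ — between /i/ and /h/; rule 3 does not apply here → [b].
/h/ — not in any rule's target class → [h].
/a/ (between /h/ and /n/): before a nasal consonant, so rule 2 applies → [ã].
/n/ (between /a/ and /i/): no rule targets it → [n].
/i/ (between /n/ and /d/) fails the environment for rule 2, so it stays [i].
/d/ (between /i/ and /o/) is in the target of rule 3 but the environment (word-finally) is not met → [d].
/o/ (between /d/ and /m/) occurs before a nasal consonant → [õ] by rule 2.
/m/ (word-final) is unaffected → [m].

[mibhãnidõm]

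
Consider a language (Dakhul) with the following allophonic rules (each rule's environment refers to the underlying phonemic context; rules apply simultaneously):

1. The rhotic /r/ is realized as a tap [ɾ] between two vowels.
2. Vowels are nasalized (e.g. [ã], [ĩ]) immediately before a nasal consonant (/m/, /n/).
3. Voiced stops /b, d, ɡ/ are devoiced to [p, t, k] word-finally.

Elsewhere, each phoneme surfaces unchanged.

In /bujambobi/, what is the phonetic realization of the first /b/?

[b]

/b/ (word-initial) is in the target of rule 3 but the environment (word-finally) is not met → [b].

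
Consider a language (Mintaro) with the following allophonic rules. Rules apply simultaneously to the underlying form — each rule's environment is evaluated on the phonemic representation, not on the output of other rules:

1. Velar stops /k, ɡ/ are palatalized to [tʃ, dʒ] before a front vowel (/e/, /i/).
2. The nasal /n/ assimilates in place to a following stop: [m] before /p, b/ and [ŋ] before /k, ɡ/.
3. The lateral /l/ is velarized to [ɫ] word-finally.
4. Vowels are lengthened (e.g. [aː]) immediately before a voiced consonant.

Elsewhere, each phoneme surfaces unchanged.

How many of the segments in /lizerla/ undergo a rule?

2

Segments that undergo a rule: /i/ → [iː] (rule 4); /e/ → [eː] (rule 4).
All other segments surface unchanged.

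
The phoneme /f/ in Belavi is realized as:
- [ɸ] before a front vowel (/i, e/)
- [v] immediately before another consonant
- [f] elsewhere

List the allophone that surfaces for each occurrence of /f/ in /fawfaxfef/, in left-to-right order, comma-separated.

[f], [f], [ɸ], [f]

Occurrence 1 (position 1): no conditioning environment matches → elsewhere allophone [f].
Occurrence 2 (position 4): no conditioning environment matches → elsewhere allophone [f].
Occurrence 3 (position 7): before a front vowel (/i, e/) → [ɸ].
Occurrence 4 (position 9): no conditioning environment matches → elsewhere allophone [f].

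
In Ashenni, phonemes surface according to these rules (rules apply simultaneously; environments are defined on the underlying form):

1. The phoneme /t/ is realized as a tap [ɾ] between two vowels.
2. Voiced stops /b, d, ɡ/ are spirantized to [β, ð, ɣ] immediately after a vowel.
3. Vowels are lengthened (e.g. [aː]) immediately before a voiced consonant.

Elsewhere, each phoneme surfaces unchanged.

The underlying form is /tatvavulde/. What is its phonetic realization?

/t/ (word-initial): rule 1 targets it, but not between two vowels → unchanged [t].
/a/ (between /t/ and /t/): rule 3 targets it, but not before a voiced consonant → unchanged [a].
/t/ (between /a/ and /v/) fails the environment for rule 1, so it stays [t].
/v/ (between /t/ and /a/): no rule targets it → [v].
/a/ — between /v/ and /v/, before a voiced consonant — surfaces as [aː] (rule 3).
/v/ stays [v].
/u/ (between /v/ and /l/) occurs before a voiced consonant → [uː] by rule 3.
/l/ stays [l].
/d/ (between /l/ and /e/) is in the target of rule 2 but the environment (immediately after a vowel) is not met → [d].
/e/ (word-final): rule 3 targets it, but not before a voiced consonant → unchanged [e].

[tatvaːvuːlde]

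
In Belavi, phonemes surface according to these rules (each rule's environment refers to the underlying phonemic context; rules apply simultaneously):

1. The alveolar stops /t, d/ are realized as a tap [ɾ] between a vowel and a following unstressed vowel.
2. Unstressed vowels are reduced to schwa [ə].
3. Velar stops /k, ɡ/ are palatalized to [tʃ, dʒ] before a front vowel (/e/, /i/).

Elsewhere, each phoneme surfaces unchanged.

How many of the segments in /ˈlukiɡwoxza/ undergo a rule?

Segments that undergo a rule: /k/ → [tʃ] (rule 3); /i/ → [ə] (rule 2); /o/ → [ə] (rule 2); /a/ → [ə] (rule 2).
All other segments surface unchanged.

4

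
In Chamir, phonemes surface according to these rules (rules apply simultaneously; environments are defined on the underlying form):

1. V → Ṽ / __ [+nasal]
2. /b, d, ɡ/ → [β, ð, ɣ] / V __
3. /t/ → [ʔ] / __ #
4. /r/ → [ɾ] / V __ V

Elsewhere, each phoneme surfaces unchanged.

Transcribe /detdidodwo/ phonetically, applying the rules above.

/d/ — word-initial; rule 2 does not apply here → [d].
/e/ — between /d/ and /t/; rule 1 does not apply here → [e].
/t/ (between /e/ and /d/): rule 3 targets it, but not word-finally → unchanged [t].
/d/ (between /t/ and /i/) is in the target of rule 2 but the environment (immediately after a vowel) is not met → [d].
/i/ (between /d/ and /d/): rule 1 targets it, but not before a nasal consonant → unchanged [i].
/d/ — between /i/ and /o/, immediately after a vowel — surfaces as [ð] (rule 2).
/o/ (between /d/ and /d/) is in the target of rule 1 but the environment (before a nasal consonant) is not met → [o].
/d/ (between /o/ and /w/): immediately after a vowel, so rule 2 applies → [ð].
/w/ (between /d/ and /o/): no rule targets it → [w].
/o/ — word-final; rule 1 does not apply here → [o].

[detdiðoðwo]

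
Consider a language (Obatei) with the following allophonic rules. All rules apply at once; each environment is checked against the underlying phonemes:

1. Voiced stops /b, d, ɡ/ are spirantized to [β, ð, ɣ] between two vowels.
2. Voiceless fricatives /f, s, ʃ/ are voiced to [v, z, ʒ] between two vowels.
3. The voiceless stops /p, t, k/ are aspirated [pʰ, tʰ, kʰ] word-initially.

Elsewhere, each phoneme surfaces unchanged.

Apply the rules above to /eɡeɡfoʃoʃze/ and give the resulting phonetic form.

[eɣeɡfoʒoʃze]

/e/ (word-initial) is unaffected → [e].
/ɡ/ (between /e/ and /e/): between two vowels, so rule 1 applies → [ɣ].
/e/ (between /ɡ/ and /ɡ/) is unaffected → [e].
/ɡ/ (between /e/ and /f/) fails the environment for rule 1, so it stays [ɡ].
/f/ — between /ɡ/ and /o/; rule 2 does not apply here → [f].
/o/ stays [o].
/ʃ/ — between /o/ and /o/, between two vowels — surfaces as [ʒ] (rule 2).
/o/ (between /ʃ/ and /ʃ/): no rule targets it → [o].
/ʃ/ — between /o/ and /z/; rule 2 does not apply here → [ʃ].
/z/ (between /ʃ/ and /e/): no rule targets it → [z].
/e/ — not in any rule's target class → [e].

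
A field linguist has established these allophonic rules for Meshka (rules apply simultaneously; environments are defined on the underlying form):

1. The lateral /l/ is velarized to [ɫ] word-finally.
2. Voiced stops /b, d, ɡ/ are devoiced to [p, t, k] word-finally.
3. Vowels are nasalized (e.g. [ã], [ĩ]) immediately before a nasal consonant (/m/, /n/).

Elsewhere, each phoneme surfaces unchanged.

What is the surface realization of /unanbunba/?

/u/ — word-initial, before a nasal consonant — surfaces as [ũ] (rule 3).
/a/ (between /n/ and /n/) occurs before a nasal consonant → [ã] by rule 3.
/b/ (between /n/ and /u/): rule 2 targets it, but not word-finally → unchanged [b].
/u/ (between /b/ and /n/): before a nasal consonant, so rule 3 applies → [ũ].
/b/ (between /n/ and /a/): rule 2 targets it, but not word-finally → unchanged [b].
/a/ (word-final) is in the target of rule 3 but the environment (before a nasal consonant) is not met → [a].

[ũnãnbũnba]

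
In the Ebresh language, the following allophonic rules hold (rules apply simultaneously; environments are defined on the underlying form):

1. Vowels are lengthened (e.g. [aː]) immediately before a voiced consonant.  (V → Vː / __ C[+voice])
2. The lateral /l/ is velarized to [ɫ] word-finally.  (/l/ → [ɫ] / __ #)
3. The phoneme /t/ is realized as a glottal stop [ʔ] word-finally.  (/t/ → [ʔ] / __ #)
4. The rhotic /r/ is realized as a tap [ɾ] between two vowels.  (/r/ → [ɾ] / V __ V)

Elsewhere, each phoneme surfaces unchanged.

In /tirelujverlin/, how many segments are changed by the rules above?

6

Segments that undergo a rule: /i/ → [iː] (rule 1); /r/ → [ɾ] (rule 4); /e/ → [eː] (rule 1); /u/ → [uː] (rule 1); /e/ → [eː] (rule 1); /i/ → [iː] (rule 1).
All other segments surface unchanged.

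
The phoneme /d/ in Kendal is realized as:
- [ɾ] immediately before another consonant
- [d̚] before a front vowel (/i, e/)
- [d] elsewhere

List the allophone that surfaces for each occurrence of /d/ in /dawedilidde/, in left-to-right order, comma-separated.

[d], [d̚], [ɾ], [d̚]

Occurrence 1 (position 1): no conditioning environment matches → elsewhere allophone [d].
Occurrence 2 (position 5): before a front vowel (/i, e/) → [d̚].
Occurrence 3 (position 9): immediately before another consonant → [ɾ].
Occurrence 4 (position 10): before a front vowel (/i, e/) → [d̚].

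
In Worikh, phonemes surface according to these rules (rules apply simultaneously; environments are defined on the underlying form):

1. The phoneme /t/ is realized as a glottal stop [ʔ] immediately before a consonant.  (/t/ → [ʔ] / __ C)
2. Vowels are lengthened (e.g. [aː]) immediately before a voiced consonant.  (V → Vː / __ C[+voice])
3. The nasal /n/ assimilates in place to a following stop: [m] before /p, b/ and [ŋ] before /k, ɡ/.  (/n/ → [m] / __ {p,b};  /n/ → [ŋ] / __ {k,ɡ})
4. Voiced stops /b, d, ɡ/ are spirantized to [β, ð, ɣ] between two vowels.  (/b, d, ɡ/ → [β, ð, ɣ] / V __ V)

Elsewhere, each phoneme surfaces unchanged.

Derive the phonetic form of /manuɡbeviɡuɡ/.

[maːnuːɡbeːviːɣuːɡ]

/m/ (word-initial): no rule targets it → [m].
Rule 2 applies to /a/ (between /m/ and /n/: before a voiced consonant) → [aː].
/n/ (between /a/ and /u/) fails the environment for rule 3, so it stays [n].
/u/ (between /n/ and /ɡ/) occurs before a voiced consonant → [uː] by rule 2.
/ɡ/ — between /u/ and /b/; rule 4 does not apply here → [ɡ].
/b/ (between /ɡ/ and /e/) is in the target of rule 4 but the environment (between two vowels) is not met → [b].
/e/ — between /b/ and /v/, before a voiced consonant — surfaces as [eː] (rule 2).
/v/ (between /e/ and /i/): no rule targets it → [v].
/i/ (between /v/ and /ɡ/) occurs before a voiced consonant → [iː] by rule 2.
/ɡ/ (between /i/ and /u/): between two vowels, so rule 4 applies → [ɣ].
/u/ (between /ɡ/ and /ɡ/) occurs before a voiced consonant → [uː] by rule 2.
/ɡ/ (word-final) is in the target of rule 4 but the environment (between two vowels) is not met → [ɡ].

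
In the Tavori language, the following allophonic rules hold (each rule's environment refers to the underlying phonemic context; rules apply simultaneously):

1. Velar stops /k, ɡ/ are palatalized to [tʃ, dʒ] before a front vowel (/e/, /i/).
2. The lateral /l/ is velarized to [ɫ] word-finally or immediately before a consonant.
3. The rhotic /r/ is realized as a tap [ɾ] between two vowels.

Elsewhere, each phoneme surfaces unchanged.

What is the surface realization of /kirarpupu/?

[tʃiɾarpupu]

/k/ meets the environment for rule 1 (before a front vowel) → [tʃ].
/i/ (between /k/ and /r/) is unaffected → [i].
/r/ meets the environment for rule 3 (between two vowels) → [ɾ].
/a/ — not in any rule's target class → [a].
/r/ (between /a/ and /p/) fails the environment for rule 3, so it stays [r].
/p/ stays [p].
/u/ — not in any rule's target class → [u].
/p/ stays [p].
/u/ — not in any rule's target class → [u].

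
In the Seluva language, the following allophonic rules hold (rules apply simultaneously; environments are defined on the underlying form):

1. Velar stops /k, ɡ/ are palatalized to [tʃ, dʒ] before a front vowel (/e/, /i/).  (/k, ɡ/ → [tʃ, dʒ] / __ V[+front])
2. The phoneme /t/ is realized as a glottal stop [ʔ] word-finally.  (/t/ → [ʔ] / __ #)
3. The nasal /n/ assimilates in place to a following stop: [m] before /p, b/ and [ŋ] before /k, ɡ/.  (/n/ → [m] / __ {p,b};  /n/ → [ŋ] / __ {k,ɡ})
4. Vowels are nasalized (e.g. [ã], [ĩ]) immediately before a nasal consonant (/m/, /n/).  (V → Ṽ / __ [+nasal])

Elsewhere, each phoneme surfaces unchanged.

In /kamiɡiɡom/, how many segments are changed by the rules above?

3

Segments that undergo a rule: /a/ → [ã] (rule 4); /ɡ/ → [dʒ] (rule 1); /o/ → [õ] (rule 4).
All other segments surface unchanged.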